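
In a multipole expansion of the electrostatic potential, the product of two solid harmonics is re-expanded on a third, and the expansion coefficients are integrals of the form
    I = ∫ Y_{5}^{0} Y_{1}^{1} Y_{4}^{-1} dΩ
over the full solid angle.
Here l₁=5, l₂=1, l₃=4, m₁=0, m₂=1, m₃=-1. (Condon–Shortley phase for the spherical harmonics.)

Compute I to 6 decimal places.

m-sum 0 ✓  L=10 even ✓  4≤4≤6 ✓
Π(2lᵢ+1) = 11×3×9 = 297
triangle coeff Δ(5,1,4) = 1/495
Σ_t [1,1]: t=1:−1/576 = -1/576
(3j)²=5/99 [(5 1 4; 0 0 0)], sign=-1
Σ_t [2,2]: t=2:+1/1440 = 1/1440
(3j)²=2/99 [(5 1 4; 0 1 -1)], sign=-1
⇒ 4πI² = 10/33
I = (+1)√(10/33/(4π)) = 0.15528807

0.155288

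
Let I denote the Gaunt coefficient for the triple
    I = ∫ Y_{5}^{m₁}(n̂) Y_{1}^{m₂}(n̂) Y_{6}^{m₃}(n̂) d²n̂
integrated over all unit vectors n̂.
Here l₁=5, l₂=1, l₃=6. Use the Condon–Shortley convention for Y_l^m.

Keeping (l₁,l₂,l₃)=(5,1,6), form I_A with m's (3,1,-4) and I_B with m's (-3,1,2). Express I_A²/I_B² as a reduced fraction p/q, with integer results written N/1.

Shared (l₁,l₂,l₃)=(5,1,6): N and (l;000)² cancel in I_A²/I_B².
A: Δ = 0!·10!·2!/13! = 1/858; Racah Σ t=0..0: t=0:+1/161280 = 1/161280; ⇒ 3j(5 1 6; 3 1 -4)² = 15/286, sgn +1
B: Δ = 0!·10!·2!/13! = 1/858; Racah Σ t=0..0: t=0:+1/161280 = 1/161280; ⇒ 3j(5 1 6; -3 1 2)² = 1/143, sgn +1
I_A²/I_B² = (15/286)/(1/143) = 15/2

15/2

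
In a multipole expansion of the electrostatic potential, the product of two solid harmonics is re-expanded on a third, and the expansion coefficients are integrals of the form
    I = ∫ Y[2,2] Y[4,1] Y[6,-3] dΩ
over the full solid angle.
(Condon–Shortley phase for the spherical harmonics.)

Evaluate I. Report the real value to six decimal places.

Checks pass: Σm=0; 12 even; l₃=6∈[2,6].
(2·2+1)(2·4+1)(2·6+1) = 585
Δ: 0! 4! 8! / 13! → 1/6435
sum: t=0:+1/2304 = 1/2304
3j²(2 4 6; 0 0 0) = Δ·Π!·Σ² = 5/143  (sign +1)
sum: t=0:+1/17280 = 1/17280
3j²(2 4 6; 2 1 -3) = Δ·Π!·Σ² = 14/715  (sign -1)
combine: 4πI² = 585·5/143·14/715 = 630/1573
take √, sign -1: I = -0.17852580

-0.178526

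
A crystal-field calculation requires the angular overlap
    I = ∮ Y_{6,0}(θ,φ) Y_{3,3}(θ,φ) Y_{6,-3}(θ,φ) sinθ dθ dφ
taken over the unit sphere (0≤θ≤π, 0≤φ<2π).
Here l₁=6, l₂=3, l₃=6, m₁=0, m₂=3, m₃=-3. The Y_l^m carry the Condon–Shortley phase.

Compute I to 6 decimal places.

0.000000

l₁+l₂+l₃=15 is odd: 3j(l;000)=0 ⇒ I=0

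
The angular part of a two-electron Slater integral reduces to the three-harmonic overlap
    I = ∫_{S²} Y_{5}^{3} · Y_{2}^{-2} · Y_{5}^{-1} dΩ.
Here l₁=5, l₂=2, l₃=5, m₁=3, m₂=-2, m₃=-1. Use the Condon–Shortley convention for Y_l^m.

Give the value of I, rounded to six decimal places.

Checks pass: Σm=0; 12 even; l₃=5∈[3,7].
(2·5+1)(2·2+1)(2·5+1) = 605
Δ: 2! 8! 2! / 13! → 1/38610
sum: t=0:+1/2880 t=1:−1/576 t=2:+1/2880 = -1/960
3j²(5 2 5; 0 0 0) = Δ·Π!·Σ² = 10/429  (sign +1)
sum: t=0:+1/5760 = 1/5760
3j²(5 2 5; 3 -2 -1) = Δ·Π!·Σ² = 56/2145  (sign +1)
combine: 4πI² = 605·10/429·56/2145 = 560/1521
take √, sign +1: I = 0.17116875

0.171169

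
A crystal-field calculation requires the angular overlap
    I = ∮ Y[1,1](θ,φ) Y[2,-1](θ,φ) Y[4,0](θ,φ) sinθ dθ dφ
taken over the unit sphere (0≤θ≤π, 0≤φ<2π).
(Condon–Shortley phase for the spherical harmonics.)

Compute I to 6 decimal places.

l₃=4 ∉ [1,3] — triangle fails ⇒ I = 0

0.000000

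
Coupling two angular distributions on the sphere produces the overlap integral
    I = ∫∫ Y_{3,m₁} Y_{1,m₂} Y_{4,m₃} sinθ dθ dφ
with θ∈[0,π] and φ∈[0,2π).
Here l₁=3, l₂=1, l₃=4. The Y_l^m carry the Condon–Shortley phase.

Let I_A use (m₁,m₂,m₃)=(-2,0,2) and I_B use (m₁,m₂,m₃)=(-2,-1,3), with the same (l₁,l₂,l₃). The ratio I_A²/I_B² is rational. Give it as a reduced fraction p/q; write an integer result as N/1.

l's match ⇒ only the (l;m) 3-j factors differ between A and B.
A: triangle coeff Δ(3,1,4) = 1/252; Σ_t [0,0]: t=0:+1/120 = 1/120; (3j)²=1/21 [(3 1 4; -2 0 2)], sign=+1
B: triangle coeff Δ(3,1,4) = 1/252; Σ_t [0,0]: t=0:+1/240 = 1/240; (3j)²=1/12 [(3 1 4; -2 -1 3)], sign=-1
I_A²/I_B² = (1/21)/(1/12) = 4/7

4/7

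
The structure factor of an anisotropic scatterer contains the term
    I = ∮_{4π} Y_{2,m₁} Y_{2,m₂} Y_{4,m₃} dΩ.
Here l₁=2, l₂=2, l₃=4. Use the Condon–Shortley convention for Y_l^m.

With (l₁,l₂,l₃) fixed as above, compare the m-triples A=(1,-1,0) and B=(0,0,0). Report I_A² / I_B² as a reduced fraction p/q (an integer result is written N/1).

Same 2,2,4: normalisation and zero-m 3j drop out of the ratio.
A: Δ: 0! 4! 4! / 9! → 1/630; sum: t=0:+1/36 = 1/36; 3j²(2 2 4; 1 -1 0) = Δ·Π!·Σ² = 8/315  (sign +1)
B: Δ: 0! 4! 4! / 9! → 1/630; sum: t=0:+1/16 = 1/16; 3j²(2 2 4; 0 0 0) = Δ·Π!·Σ² = 2/35  (sign +1)
I_A²/I_B² = (8/315)/(2/35) = 4/9

4/9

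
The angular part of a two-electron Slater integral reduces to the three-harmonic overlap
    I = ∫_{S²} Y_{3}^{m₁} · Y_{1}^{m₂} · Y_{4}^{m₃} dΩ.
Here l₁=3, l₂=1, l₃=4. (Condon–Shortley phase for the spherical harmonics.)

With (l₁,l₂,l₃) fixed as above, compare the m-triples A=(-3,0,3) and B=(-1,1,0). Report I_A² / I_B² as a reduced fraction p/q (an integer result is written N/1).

l's match ⇒ only the (l;m) 3-j factors differ between A and B.
A: triangle coeff Δ(3,1,4) = 1/252; Σ_t [0,0]: t=0:+1/720 = 1/720; (3j)²=1/36 [(3 1 4; -3 0 3)], sign=-1
B: triangle coeff Δ(3,1,4) = 1/252; Σ_t [0,0]: t=0:+1/96 = 1/96; (3j)²=1/42 [(3 1 4; -1 1 0)], sign=+1
I_A²/I_B² = (1/36)/(1/42) = 7/6

7/6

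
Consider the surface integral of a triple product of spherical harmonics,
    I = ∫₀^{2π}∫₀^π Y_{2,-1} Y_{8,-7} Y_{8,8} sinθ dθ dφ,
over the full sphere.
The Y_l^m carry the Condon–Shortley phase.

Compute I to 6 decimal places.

m-sum 0 ✓  L=18 even ✓  6≤8≤10 ✓
Π(2lᵢ+1) = 5×17×17 = 1445
triangle coeff Δ(2,8,8) = 1/348840
Σ_t [0,2]: t=0:+1/116121600 t=1:−1/25401600 t=2:+1/116121600 = -1/45158400
(3j)²=24/1615 [(2 8 8; 0 0 0)], sign=-1
Σ_t [1,1]: t=1:−1/174356582400 = -1/174356582400
(3j)²=5/323 [(2 8 8; -1 -7 8)], sign=-1
⇒ 4πI² = 120/361
I = (+1)√(120/361/(4π)) = 0.16264177

0.162642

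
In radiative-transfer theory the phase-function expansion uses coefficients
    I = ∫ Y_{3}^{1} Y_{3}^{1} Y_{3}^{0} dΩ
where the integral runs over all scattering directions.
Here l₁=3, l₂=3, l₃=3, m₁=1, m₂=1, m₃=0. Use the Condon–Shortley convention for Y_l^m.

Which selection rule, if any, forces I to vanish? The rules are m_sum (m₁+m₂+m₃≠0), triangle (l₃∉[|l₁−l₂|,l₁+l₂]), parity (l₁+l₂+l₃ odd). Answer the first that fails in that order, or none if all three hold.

m_sum

m₁+m₂+m₃ = 1 + 1 + 0 = 2  ✗
triangle: |3−3|=0 ≤ l₃=3 ≤ 3+3=6
parity: l₁+l₂+l₃ = 9 is odd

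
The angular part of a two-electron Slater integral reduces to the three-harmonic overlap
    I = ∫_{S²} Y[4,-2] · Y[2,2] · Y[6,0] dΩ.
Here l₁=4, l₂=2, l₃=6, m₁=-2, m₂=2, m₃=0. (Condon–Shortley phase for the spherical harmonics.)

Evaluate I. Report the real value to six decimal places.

Rules hold: Σm=0, L=12 even, 2≤6≤6.
N = 9·5·13 = 585
Δ = 0!·8!·4!/13! = 1/6435
Racah Σ t=0..0: t=0:+1/2304 = 1/2304
⇒ 3j(4 2 6; 0 0 0)² = 5/143, sgn +1
Racah Σ t=0..0: t=0:+1/34560 = 1/34560
⇒ 3j(4 2 6; -2 2 0)² = 1/429, sgn +1
4πI² = N·(3j₀)²·(3jₘ)² = 75/1573
I = +1·√(0.0476796/4π) = 0.06159725

0.061597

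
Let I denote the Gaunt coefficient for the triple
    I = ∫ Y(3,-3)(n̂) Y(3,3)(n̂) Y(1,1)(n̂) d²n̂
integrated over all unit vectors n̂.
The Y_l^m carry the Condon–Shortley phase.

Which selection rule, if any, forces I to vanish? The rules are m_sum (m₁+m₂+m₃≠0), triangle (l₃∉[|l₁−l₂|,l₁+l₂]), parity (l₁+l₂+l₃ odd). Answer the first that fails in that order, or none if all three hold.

Σmᵢ = 1  ✗
l₃∈[|l₁−l₂|,l₁+l₂]=[0,6], have l₃=1
Σlᵢ = 7 ⇒ odd

m_sum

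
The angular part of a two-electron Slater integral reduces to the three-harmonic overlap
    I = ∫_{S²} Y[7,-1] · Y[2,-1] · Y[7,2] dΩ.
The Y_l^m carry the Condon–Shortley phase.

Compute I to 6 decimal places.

m-sum 0 ✓  L=16 even ✓  5≤7≤9 ✓
Π(2lᵢ+1) = 15×5×15 = 1125
triangle coeff Δ(7,2,7) = 1/185640
Σ_t [0,2]: t=0:+1/2419200 t=1:−1/518400 t=2:+1/2419200 = -1/907200
(3j)²=56/3315 [(7 2 7; 0 0 0)], sign=+1
Σ_t [0,1]: t=0:+1/1935360 t=1:−1/1209600 = -1/3225600
(3j)²=243/61880 [(7 2 7; -1 -1 2)], sign=+1
⇒ 4πI² = 3645/48841
I = (+1)√(3645/48841/(4π)) = 0.07706400

0.077064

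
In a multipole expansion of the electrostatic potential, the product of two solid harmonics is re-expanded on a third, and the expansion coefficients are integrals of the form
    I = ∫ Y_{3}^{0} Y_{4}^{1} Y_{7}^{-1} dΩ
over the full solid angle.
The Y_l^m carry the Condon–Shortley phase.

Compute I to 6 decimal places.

-0.225497

m-sum 0 ✓  L=14 even ✓  1≤7≤7 ✓
Π(2lᵢ+1) = 7×9×15 = 945
triangle coeff Δ(3,4,7) = 1/45045
Σ_t [0,0]: t=0:+1/20736 = 1/20736
(3j)²=35/1287 [(3 4 7; 0 0 0)], sign=-1
Σ_t [0,0]: t=0:+1/25920 = 1/25920
(3j)²=32/1287 [(3 4 7; 0 1 -1)], sign=+1
⇒ 4πI² = 39200/61347
I = (-1)√(39200/61347/(4π)) = -0.22549735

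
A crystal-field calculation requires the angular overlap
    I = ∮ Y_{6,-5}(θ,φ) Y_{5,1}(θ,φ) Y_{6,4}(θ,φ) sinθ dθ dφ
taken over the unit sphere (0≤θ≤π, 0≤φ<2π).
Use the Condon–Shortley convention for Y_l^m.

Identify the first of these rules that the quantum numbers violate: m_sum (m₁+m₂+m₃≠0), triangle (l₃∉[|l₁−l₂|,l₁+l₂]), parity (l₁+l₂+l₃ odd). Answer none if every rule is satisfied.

parity

azimuthal sum: -5 + 1 + 4 = 0  ✓
1 ≤ 6 ≤ 11 (triangle on l)  ✓
L = 6 + 5 + 6 = 17 (odd)  ✗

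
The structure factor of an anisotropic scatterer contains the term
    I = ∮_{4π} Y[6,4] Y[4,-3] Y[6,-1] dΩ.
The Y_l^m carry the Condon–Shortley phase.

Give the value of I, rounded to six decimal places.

-0.154578

Rules hold: Σm=0, L=16 even, 2≤6≤10.
N = 13·9·13 = 1521
Δ = 4!·8!·4!/17! = 1/15315300
Racah Σ t=0..4: t=0:+1/829440 t=1:−1/25920 t=2:+1/9216 t=3:−1/25920 t=4:+1/829440 = 7/207360
⇒ 3j(6 4 6; 0 0 0)² = 28/2431, sgn +1
Racah Σ t=0..1: t=0:+1/207360 t=1:−1/725760 = 1/290304
⇒ 3j(6 4 6; 4 -3 -1)² = 125/7293, sgn -1
4πI² = N·(3j₀)²·(3jₘ)² = 10500/34969
I = -1·√(0.300266/4π) = -0.15457815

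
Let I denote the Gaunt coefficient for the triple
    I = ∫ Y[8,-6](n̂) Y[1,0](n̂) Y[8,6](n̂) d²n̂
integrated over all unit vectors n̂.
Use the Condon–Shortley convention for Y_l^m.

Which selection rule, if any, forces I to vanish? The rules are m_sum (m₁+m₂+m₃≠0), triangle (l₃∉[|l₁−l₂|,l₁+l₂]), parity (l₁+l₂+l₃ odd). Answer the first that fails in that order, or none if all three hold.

Σmᵢ = 0  ✓
l₃∈[|l₁−l₂|,l₁+l₂]=[7,9], have l₃=8  ✓
Σlᵢ = 17 ⇒ odd  ✗

parity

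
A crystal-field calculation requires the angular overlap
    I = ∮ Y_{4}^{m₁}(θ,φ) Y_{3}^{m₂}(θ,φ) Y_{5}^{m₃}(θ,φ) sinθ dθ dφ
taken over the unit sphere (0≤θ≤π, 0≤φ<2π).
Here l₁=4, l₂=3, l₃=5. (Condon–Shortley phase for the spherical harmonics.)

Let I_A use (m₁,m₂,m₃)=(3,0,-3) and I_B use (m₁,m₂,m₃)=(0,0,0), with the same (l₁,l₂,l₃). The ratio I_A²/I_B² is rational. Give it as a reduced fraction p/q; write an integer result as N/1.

49/100

Same 4,3,5: normalisation and zero-m 3j drop out of the ratio.
A: Δ: 2! 6! 4! / 13! → 1/180180; sum: t=0:+1/1440 t=1:−1/2880 = 1/2880; 3j²(4 3 5; 3 0 -3) = Δ·Π!·Σ² = 7/715  (sign +1)
B: Δ: 2! 6! 4! / 13! → 1/180180; sum: t=0:+1/576 t=1:−1/144 t=2:+1/576 = -1/288; 3j²(4 3 5; 0 0 0) = Δ·Π!·Σ² = 20/1001  (sign +1)
I_A²/I_B² = (7/715)/(20/1001) = 49/100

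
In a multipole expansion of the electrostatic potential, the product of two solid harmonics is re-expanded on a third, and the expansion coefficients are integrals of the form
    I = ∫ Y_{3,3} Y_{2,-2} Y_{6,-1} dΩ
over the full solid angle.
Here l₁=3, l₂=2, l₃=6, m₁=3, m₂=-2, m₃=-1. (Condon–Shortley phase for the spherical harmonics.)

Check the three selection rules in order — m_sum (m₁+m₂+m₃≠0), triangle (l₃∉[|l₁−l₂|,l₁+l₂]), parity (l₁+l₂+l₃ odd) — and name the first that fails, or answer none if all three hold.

triangle

Σmᵢ = 0  ✓
l₃∈[|l₁−l₂|,l₁+l₂]=[1,5], have l₃=6  ✗
Σlᵢ = 11 ⇒ odd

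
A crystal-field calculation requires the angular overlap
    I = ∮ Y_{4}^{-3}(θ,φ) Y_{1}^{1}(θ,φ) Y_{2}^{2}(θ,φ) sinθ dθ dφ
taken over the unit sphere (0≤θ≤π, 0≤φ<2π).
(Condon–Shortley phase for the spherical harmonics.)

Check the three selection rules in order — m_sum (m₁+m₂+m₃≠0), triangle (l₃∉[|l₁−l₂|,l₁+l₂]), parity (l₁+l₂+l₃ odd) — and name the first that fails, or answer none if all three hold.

azimuthal sum: -3 + 1 + 2 = 0  ✓
3 ≤ 2 ≤ 5 (triangle on l)  ✗
L = 4 + 1 + 2 = 7 (odd)

triangle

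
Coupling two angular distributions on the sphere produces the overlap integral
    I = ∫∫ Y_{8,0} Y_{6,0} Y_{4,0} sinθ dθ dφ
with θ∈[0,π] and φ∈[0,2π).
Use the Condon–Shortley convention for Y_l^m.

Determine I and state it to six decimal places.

0.137279

Checks pass: Σm=0; 18 even; l₃=4∈[2,14].
(2·8+1)(2·6+1)(2·4+1) = 1989
Δ: 10! 6! 2! / 19! → 1/23279256
sum: t=4:+1/1658880 t=5:−1/518400 t=6:+1/1658880 = -1/1382400
3j²(8 6 4; 0 0 0) = Δ·Π!·Σ² = 504/46189  (sign -1)
(m-triple is (0,0,0) — same symbol as above.)
combine: 4πI² = 1989·504/46189·504/46189 = 2286144/9653501
take √, sign +1: I = 0.13727910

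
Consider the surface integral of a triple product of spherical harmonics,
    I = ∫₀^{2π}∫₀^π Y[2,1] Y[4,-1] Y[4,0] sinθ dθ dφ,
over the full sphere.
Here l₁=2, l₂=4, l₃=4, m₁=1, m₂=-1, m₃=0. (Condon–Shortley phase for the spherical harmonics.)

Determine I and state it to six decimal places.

Rules hold: Σm=0, L=10 even, 2≤4≤6.
N = 5·9·9 = 405
Δ = 2!·2!·6!/11! = 1/13860
Racah Σ t=0..2: t=0:+1/192 t=1:−1/36 t=2:+1/192 = -5/288
⇒ 3j(2 4 4; 0 0 0)² = 20/693, sgn -1
Racah Σ t=0..1: t=0:+1/72 t=1:−1/96 = 1/288
⇒ 3j(2 4 4; 1 -1 0)² = 1/462, sgn +1
4πI² = N·(3j₀)²·(3jₘ)² = 150/5929
I = -1·√(0.0252994/4π) = -0.04486937

-0.044869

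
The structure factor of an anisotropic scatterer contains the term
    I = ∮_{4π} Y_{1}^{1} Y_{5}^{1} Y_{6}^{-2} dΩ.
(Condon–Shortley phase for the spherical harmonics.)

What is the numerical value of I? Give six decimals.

0.216205

Rules hold: Σm=0, L=12 even, 4≤6≤6.
N = 3·11·13 = 429
Δ = 0!·2!·10!/13! = 1/858
Racah Σ t=0..0: t=0:+1/14400 = 1/14400
⇒ 3j(1 5 6; 0 0 0)² = 6/143, sgn +1
Racah Σ t=0..0: t=0:+1/34560 = 1/34560
⇒ 3j(1 5 6; 1 1 -2)² = 14/429, sgn +1
4πI² = N·(3j₀)²·(3jₘ)² = 84/143
I = +1·√(0.587413/4π) = 0.21620548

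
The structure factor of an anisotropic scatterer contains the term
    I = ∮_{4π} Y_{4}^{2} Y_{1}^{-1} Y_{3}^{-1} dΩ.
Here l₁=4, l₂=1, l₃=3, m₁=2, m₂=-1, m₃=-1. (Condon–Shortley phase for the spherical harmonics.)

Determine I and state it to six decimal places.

Checks pass: Σm=0; 8 even; l₃=3∈[3,5].
(2·4+1)(2·1+1)(2·3+1) = 189
Δ: 2! 6! 0! / 9! → 1/252
sum: t=1:−1/36 = -1/36
3j²(4 1 3; 0 0 0) = Δ·Π!·Σ² = 4/63  (sign +1)
sum: t=0:+1/96 = 1/96
3j²(4 1 3; 2 -1 -1) = Δ·Π!·Σ² = 5/84  (sign +1)
combine: 4πI² = 189·4/63·5/84 = 5/7
take √, sign +1: I = 0.23841361

0.238414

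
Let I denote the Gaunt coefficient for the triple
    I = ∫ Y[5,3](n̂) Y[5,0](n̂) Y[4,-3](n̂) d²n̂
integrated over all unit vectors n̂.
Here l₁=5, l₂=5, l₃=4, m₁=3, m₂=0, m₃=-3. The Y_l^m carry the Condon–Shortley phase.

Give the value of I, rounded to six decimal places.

0.130198

Checks pass: Σm=0; 14 even; l₃=4∈[0,10].
(2·5+1)(2·5+1)(2·4+1) = 1089
Δ: 6! 4! 4! / 15! → 1/3153150
sum: t=1:−1/69120 t=2:+1/1728 t=3:−1/576 t=4:+1/1728 t=5:−1/69120 = -7/11520
3j²(5 5 4; 0 0 0) = Δ·Π!·Σ² = 2/143  (sign -1)
sum: t=1:−1/17280 t=2:+1/6912 = 1/11520
3j²(5 5 4; 3 0 -3) = Δ·Π!·Σ² = 2/143  (sign -1)
combine: 4πI² = 1089·2/143·2/143 = 36/169
take √, sign +1: I = 0.13019760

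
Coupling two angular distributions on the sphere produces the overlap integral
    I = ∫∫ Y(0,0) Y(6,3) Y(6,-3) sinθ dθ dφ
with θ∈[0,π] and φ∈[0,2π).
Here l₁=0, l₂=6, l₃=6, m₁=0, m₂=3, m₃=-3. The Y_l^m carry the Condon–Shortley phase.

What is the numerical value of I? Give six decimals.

-0.282095

Checks pass: Σm=0; 12 even; l₃=6∈[6,6].
(2·0+1)(2·6+1)(2·6+1) = 169
Δ: 0! 0! 12! / 13! → 1/13
sum: t=0:+1/518400 = 1/518400
3j²(0 6 6; 0 0 0) = Δ·Π!·Σ² = 1/13  (sign +1)
sum: t=0:+1/2177280 = 1/2177280
3j²(0 6 6; 0 3 -3) = Δ·Π!·Σ² = 1/13  (sign -1)
combine: 4πI² = 169·1/13·1/13 = 1/1
take √, sign -1: I = -0.28209479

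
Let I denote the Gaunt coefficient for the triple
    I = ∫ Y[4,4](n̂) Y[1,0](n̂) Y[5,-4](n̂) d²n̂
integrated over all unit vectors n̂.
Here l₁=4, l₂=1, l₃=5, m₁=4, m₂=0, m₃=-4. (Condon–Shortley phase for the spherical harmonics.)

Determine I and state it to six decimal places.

0.147319

m-sum 0 ✓  L=10 even ✓  3≤5≤5 ✓
Π(2lᵢ+1) = 9×3×11 = 297
triangle coeff Δ(4,1,5) = 1/495
Σ_t [0,0]: t=0:+1/576 = 1/576
(3j)²=5/99 [(4 1 5; 0 0 0)], sign=-1
Σ_t [0,0]: t=0:+1/40320 = 1/40320
(3j)²=1/55 [(4 1 5; 4 0 -4)], sign=-1
⇒ 4πI² = 3/11
I = (+1)√(3/11/(4π)) = 0.14731920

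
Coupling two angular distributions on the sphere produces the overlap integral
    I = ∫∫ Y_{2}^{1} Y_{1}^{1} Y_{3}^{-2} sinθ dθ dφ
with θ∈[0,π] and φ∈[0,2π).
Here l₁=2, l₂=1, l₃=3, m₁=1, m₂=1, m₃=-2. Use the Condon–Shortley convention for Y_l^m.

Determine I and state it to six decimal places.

Rules hold: Σm=0, L=6 even, 1≤3≤3.
N = 5·3·7 = 105
Δ = 0!·4!·2!/7! = 1/105
Racah Σ t=0..0: t=0:+1/4 = 1/4
⇒ 3j(2 1 3; 0 0 0)² = 3/35, sgn -1
Racah Σ t=0..0: t=0:+1/12 = 1/12
⇒ 3j(2 1 3; 1 1 -2)² = 2/21, sgn -1
4πI² = N·(3j₀)²·(3jₘ)² = 6/7
I = +1·√(0.857143/4π) = 0.26116903

0.261169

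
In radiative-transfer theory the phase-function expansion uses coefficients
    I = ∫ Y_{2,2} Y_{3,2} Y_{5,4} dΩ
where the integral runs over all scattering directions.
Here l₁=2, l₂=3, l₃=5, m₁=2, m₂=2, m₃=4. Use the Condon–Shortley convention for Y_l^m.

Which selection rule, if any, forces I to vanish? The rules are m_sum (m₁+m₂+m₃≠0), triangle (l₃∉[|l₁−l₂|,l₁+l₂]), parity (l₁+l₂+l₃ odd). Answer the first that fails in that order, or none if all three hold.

m₁+m₂+m₃ = 2 + 2 + 4 = 8  ✗
triangle: |2−3|=1 ≤ l₃=5 ≤ 2+3=5
parity: l₁+l₂+l₃ = 10 is even

m_sum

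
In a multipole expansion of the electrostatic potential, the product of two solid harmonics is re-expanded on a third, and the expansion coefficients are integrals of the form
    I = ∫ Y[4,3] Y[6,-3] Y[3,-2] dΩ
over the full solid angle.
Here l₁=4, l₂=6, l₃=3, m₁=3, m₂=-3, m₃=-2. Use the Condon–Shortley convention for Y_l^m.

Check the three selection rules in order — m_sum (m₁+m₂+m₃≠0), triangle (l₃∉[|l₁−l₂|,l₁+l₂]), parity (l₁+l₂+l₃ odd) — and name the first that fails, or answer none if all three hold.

m_sum

azimuthal sum: 3 − 3 − 2 = -2  ✗
2 ≤ 3 ≤ 10 (triangle on l)
L = 4 + 6 + 3 = 13 (odd)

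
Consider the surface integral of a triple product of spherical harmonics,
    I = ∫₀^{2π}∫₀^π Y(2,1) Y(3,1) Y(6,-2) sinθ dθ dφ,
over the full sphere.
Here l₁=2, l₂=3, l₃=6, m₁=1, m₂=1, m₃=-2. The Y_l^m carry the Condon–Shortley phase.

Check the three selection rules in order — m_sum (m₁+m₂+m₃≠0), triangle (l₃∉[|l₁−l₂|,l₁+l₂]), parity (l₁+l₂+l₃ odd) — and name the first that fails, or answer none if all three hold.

azimuthal sum: 1 + 1 − 2 = 0  ✓
1 ≤ 6 ≤ 5 (triangle on l)  ✗
L = 2 + 3 + 6 = 11 (odd)

triangle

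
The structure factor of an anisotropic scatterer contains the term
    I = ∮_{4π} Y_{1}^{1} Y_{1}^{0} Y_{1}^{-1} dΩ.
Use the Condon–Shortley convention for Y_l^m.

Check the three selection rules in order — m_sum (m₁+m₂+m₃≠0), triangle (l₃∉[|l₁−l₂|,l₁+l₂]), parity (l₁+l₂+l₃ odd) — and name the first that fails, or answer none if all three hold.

Σmᵢ = 0  ✓
l₃∈[|l₁−l₂|,l₁+l₂]=[0,2], have l₃=1  ✓
Σlᵢ = 3 ⇒ odd  ✗

parity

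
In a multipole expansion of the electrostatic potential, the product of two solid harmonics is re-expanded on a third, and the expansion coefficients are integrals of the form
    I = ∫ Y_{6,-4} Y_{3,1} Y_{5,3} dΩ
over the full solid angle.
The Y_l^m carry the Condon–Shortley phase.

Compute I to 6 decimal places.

m-sum 0 ✓  L=14 even ✓  3≤5≤9 ✓
Π(2lᵢ+1) = 13×7×11 = 1001
triangle coeff Δ(6,3,5) = 1/675675
Σ_t [1,3]: t=1:−1/8640 t=2:+1/2304 t=3:−1/8640 = 7/34560
(3j)²=7/429 [(6 3 5; 0 0 0)], sign=-1
Σ_t [2,4]: t=2:+1/322560 t=3:−1/30240 t=4:+1/69120 = -1/64512
(3j)²=10/1001 [(6 3 5; -4 1 3)], sign=-1
⇒ 4πI² = 70/429
I = (+1)√(70/429/(4π)) = 0.11395029

0.113950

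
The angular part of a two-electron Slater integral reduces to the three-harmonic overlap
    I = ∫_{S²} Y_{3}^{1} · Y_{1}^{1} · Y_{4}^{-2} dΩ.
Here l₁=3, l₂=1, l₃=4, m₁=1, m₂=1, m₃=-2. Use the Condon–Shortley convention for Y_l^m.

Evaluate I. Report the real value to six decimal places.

0.238414

Checks pass: Σm=0; 8 even; l₃=4∈[2,4].
(2·3+1)(2·1+1)(2·4+1) = 189
Δ: 0! 6! 2! / 9! → 1/252
sum: t=0:+1/36 = 1/36
3j²(3 1 4; 0 0 0) = Δ·Π!·Σ² = 4/63  (sign +1)
sum: t=0:+1/96 = 1/96
3j²(3 1 4; 1 1 -2) = Δ·Π!·Σ² = 5/84  (sign +1)
combine: 4πI² = 189·4/63·5/84 = 5/7
take √, sign +1: I = 0.23841361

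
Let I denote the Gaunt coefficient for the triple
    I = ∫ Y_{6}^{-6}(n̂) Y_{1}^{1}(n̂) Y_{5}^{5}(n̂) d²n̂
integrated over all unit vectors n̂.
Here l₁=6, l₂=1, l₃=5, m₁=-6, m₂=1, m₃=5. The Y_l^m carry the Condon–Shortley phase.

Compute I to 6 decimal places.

Rules hold: Σm=0, L=12 even, 5≤5≤7.
N = 13·3·11 = 429
Δ = 2!·10!·0!/13! = 1/858
Racah Σ t=1..1: t=1:−1/14400 = -1/14400
⇒ 3j(6 1 5; 0 0 0)² = 6/143, sgn +1
Racah Σ t=2..2: t=2:+1/7257600 = 1/7257600
⇒ 3j(6 1 5; -6 1 5)² = 1/13, sgn +1
4πI² = N·(3j₀)²·(3jₘ)² = 18/13
I = +1·√(1.38462/4π) = 0.33194004

0.331940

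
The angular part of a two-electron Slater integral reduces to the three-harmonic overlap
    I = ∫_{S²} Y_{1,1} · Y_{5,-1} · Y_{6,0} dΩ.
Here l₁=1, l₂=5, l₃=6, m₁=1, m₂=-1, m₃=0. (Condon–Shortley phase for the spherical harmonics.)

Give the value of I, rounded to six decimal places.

0.158246

m-sum 0 ✓  L=12 even ✓  4≤6≤6 ✓
Π(2lᵢ+1) = 3×11×13 = 429
triangle coeff Δ(1,5,6) = 1/858
Σ_t [0,0]: t=0:+1/14400 = 1/14400
(3j)²=6/143 [(1 5 6; 0 0 0)], sign=+1
Σ_t [0,0]: t=0:+1/34560 = 1/34560
(3j)²=5/286 [(1 5 6; 1 -1 0)], sign=+1
⇒ 4πI² = 45/143
I = (+1)√(45/143/(4π)) = 0.15824621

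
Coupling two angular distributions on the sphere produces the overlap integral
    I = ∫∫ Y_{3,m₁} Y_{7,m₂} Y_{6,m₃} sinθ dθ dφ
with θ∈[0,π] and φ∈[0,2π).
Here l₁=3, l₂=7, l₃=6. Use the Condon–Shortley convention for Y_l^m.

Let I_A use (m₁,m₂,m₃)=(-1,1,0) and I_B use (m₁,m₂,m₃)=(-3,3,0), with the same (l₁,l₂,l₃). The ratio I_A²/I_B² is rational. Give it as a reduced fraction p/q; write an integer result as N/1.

169/1125

Same 3,7,6: normalisation and zero-m 3j drop out of the ratio.
A: Δ: 4! 2! 10! / 17! → 1/2042040; sum: t=2:+1/138240 t=3:−1/86400 t=4:+1/829440 = -13/4147200; 3j²(3 7 6; -1 1 0) = Δ·Π!·Σ² = 13/3740  (sign -1)
B: Δ: 4! 2! 10! / 17! → 1/2042040; sum: t=4:+1/829440 = 1/829440; 3j²(3 7 6; -3 3 0) = Δ·Π!·Σ² = 225/9724  (sign +1)
I_A²/I_B² = (13/3740)/(225/9724) = 169/1125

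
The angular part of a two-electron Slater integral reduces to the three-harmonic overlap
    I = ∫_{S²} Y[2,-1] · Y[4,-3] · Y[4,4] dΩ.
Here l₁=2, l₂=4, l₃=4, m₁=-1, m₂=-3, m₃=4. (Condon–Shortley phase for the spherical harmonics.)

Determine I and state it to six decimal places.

0.198645

m-sum 0 ✓  L=10 even ✓  2≤4≤6 ✓
Π(2lᵢ+1) = 5×9×9 = 405
triangle coeff Δ(2,4,4) = 1/13860
Σ_t [0,2]: t=0:+1/192 t=1:−1/36 t=2:+1/192 = -5/288
(3j)²=20/693 [(2 4 4; 0 0 0)], sign=-1
Σ_t [1,1]: t=1:−1/1440 = -1/1440
(3j)²=7/165 [(2 4 4; -1 -3 4)], sign=-1
⇒ 4πI² = 60/121
I = (+1)√(60/121/(4π)) = 0.19864517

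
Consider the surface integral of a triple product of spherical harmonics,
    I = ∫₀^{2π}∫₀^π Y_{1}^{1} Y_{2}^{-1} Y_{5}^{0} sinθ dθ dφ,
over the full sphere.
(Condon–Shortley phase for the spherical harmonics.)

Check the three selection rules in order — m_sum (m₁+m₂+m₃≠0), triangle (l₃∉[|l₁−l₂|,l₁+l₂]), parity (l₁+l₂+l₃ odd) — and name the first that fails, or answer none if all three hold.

azimuthal sum: 1 − 1 + 0 = 0  ✓
1 ≤ 5 ≤ 3 (triangle on l)  ✗
L = 1 + 2 + 5 = 8 (even)

triangle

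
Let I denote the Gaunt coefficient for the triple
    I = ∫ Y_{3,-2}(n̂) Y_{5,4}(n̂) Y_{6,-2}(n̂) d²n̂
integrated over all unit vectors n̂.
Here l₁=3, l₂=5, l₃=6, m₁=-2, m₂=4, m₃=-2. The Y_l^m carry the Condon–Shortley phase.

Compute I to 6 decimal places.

Rules hold: Σm=0, L=14 even, 2≤6≤8.
N = 7·11·13 = 1001
Δ = 2!·4!·8!/15! = 1/675675
Racah Σ t=0..2: t=0:+1/8640 t=1:−1/2304 t=2:+1/8640 = -7/34560
⇒ 3j(3 5 6; 0 0 0)² = 7/429, sgn -1
Racah Σ t=1..2: t=1:−1/967680 t=2:+1/60480 = 1/64512
⇒ 3j(3 5 6; -2 4 -2)² = 15/1001, sgn +1
4πI² = N·(3j₀)²·(3jₘ)² = 35/143
I = -1·√(0.244755/4π) = -0.13956004

-0.139560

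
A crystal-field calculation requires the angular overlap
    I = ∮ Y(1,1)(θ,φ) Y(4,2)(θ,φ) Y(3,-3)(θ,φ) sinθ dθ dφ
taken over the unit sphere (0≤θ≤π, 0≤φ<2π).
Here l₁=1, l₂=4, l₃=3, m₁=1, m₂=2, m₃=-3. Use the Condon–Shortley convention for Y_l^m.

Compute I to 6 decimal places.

0.061558

Rules hold: Σm=0, L=8 even, 3≤3≤5.
N = 3·9·7 = 189
Δ = 2!·0!·6!/9! = 1/252
Racah Σ t=1..1: t=1:−1/36 = -1/36
⇒ 3j(1 4 3; 0 0 0)² = 4/63, sgn +1
Racah Σ t=0..0: t=0:+1/1440 = 1/1440
⇒ 3j(1 4 3; 1 2 -3)² = 1/252, sgn +1
4πI² = N·(3j₀)²·(3jₘ)² = 1/21
I = +1·√(0.047619/4π) = 0.06155813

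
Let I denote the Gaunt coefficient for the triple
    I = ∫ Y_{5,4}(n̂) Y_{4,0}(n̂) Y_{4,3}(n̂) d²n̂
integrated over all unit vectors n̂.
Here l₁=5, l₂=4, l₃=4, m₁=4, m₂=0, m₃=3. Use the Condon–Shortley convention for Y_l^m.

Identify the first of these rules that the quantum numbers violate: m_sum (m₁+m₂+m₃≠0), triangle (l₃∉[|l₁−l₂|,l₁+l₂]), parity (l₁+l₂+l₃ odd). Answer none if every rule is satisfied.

azimuthal sum: 4 + 0 + 3 = 7  ✗
1 ≤ 4 ≤ 9 (triangle on l)
L = 5 + 4 + 4 = 13 (odd)

m_sum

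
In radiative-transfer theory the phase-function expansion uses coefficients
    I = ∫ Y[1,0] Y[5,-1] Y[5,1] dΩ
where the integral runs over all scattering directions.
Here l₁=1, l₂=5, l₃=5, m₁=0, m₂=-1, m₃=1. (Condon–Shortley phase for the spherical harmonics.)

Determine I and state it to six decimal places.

0.000000

Σlᵢ=11 odd — θ-integrand is odd under cosθ→−cosθ; I=0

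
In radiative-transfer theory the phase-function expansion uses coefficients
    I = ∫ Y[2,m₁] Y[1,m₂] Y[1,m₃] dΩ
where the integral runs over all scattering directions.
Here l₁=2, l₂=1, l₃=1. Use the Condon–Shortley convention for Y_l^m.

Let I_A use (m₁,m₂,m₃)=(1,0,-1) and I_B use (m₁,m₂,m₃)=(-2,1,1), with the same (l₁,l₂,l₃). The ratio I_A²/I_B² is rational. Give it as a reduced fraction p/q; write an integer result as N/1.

l's match ⇒ only the (l;m) 3-j factors differ between A and B.
A: triangle coeff Δ(2,1,1) = 1/30; Σ_t [1,1]: t=1:−1/2 = -1/2; (3j)²=1/10 [(2 1 1; 1 0 -1)], sign=-1
B: triangle coeff Δ(2,1,1) = 1/30; Σ_t [2,2]: t=2:+1/4 = 1/4; (3j)²=1/5 [(2 1 1; -2 1 1)], sign=+1
I_A²/I_B² = (1/10)/(1/5) = 1/2

1/2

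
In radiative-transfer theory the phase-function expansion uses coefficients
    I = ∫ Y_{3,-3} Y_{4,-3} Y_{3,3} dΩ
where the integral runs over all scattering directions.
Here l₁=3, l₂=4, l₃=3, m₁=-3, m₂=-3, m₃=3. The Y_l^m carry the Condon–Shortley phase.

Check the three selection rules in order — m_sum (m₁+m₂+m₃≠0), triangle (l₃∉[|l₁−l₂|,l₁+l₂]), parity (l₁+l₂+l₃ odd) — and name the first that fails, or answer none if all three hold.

azimuthal sum: -3 − 3 + 3 = -3  ✗
1 ≤ 3 ≤ 7 (triangle on l)
L = 3 + 4 + 3 = 10 (even)

m_sum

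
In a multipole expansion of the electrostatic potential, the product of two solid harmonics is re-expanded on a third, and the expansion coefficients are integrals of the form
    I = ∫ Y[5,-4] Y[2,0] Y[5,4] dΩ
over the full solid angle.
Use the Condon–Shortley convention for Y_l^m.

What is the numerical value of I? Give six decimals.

-0.097044

Rules hold: Σm=0, L=12 even, 3≤5≤7.
N = 11·5·11 = 605
Δ = 2!·8!·2!/13! = 1/38610
Racah Σ t=0..2: t=0:+1/2880 t=1:−1/576 t=2:+1/2880 = -1/960
⇒ 3j(5 2 5; 0 0 0)² = 10/429, sgn +1
Racah Σ t=1..2: t=1:−1/40320 t=2:+1/20160 = 1/40320
⇒ 3j(5 2 5; -4 0 4)² = 6/715, sgn -1
4πI² = N·(3j₀)²·(3jₘ)² = 20/169
I = -1·√(0.118343/4π) = -0.09704356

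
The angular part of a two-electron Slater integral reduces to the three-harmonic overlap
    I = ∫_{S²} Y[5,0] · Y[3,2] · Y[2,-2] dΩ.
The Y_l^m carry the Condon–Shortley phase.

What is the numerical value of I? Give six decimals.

Rules hold: Σm=0, L=10 even, 2≤2≤8.
N = 11·7·5 = 385
Δ = 6!·4!·0!/11! = 1/2310
Racah Σ t=3..3: t=3:−1/144 = -1/144
⇒ 3j(5 3 2; 0 0 0)² = 10/231, sgn -1
Racah Σ t=5..5: t=5:−1/2880 = -1/2880
⇒ 3j(5 3 2; 0 2 -2)² = 1/462, sgn -1
4πI² = N·(3j₀)²·(3jₘ)² = 25/693
I = +1·√(0.036075/4π) = 0.05357948

0.053579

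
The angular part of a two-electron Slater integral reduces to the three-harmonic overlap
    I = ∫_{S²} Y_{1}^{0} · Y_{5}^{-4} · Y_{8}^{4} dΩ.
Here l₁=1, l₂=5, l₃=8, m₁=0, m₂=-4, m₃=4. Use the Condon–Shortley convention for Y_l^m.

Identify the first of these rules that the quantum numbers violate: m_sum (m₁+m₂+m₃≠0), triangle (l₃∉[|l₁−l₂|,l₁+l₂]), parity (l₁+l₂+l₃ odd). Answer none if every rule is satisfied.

triangle

Σmᵢ = 0  ✓
l₃∈[|l₁−l₂|,l₁+l₂]=[4,6], have l₃=8  ✗
Σlᵢ = 14 ⇒ even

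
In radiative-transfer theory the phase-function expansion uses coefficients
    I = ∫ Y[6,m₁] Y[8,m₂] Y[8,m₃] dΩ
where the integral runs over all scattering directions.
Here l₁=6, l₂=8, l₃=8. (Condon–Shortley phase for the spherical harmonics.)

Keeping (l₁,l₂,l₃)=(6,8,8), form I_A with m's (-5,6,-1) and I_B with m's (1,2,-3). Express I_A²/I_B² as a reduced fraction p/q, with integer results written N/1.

Same 6,8,8: normalisation and zero-m 3j drop out of the ratio.
A: Δ: 6! 6! 10! / 23! → 1/13742520792; sum: t=5:−1/31352832000 t=6:+1/6967296000 = 1/8957952000; 3j²(6 8 8; -5 6 -1) = Δ·Π!·Σ² = 343/29716  (sign -1)
B: Δ: 6! 6! 10! / 23! → 1/13742520792; sum: t=0:+1/313528320000 t=1:−1/2090188800 t=2:+1/139345920 t=3:−1/52254720 t=4:+1/99532800 t=5:−1/1244160000 = -143/44789760000; 3j²(6 8 8; 1 2 -3) = Δ·Π!·Σ² = 1001/178296  (sign +1)
I_A²/I_B² = (343/29716)/(1001/178296) = 294/143

294/143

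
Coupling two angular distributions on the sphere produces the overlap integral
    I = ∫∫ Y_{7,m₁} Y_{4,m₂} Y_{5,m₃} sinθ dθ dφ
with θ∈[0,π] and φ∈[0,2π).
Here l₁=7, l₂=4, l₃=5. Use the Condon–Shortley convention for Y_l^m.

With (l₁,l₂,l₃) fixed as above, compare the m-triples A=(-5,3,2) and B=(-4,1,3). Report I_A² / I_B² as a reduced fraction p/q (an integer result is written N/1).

Same 7,4,5: normalisation and zero-m 3j drop out of the ratio.
A: Δ: 6! 8! 2! / 17! → 1/6126120; sum: t=5:−1/1209600 t=6:+1/1036800 = 1/7257600; 3j²(7 4 5; -5 3 2) = Δ·Π!·Σ² = 1/2210  (sign -1)
B: Δ: 6! 8! 2! / 17! → 1/6126120; sum: t=3:−1/2903040 t=4:+1/241920 t=5:−1/345600 = 13/14515200; 3j²(7 4 5; -4 1 3) = Δ·Π!·Σ² = 13/7140  (sign +1)
I_A²/I_B² = (1/2210)/(13/7140) = 42/169

42/169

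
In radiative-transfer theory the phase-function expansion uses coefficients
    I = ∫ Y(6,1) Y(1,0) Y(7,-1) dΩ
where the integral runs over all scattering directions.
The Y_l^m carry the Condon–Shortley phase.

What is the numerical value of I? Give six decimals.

Rules hold: Σm=0, L=14 even, 5≤7≤7.
N = 13·3·15 = 585
Δ = 0!·12!·2!/15! = 1/1365
Racah Σ t=0..0: t=0:+1/518400 = 1/518400
⇒ 3j(6 1 7; 0 0 0)² = 7/195, sgn -1
Racah Σ t=0..0: t=0:+1/604800 = 1/604800
⇒ 3j(6 1 7; 1 0 -1)² = 16/455, sgn +1
4πI² = N·(3j₀)²·(3jₘ)² = 48/65
I = -1·√(0.738462/4π) = -0.24241473

-0.242415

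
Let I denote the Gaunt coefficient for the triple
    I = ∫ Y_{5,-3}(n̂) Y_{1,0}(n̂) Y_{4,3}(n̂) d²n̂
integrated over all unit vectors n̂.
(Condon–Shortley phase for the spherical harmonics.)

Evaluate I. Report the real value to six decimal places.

-0.196426

Rules hold: Σm=0, L=10 even, 4≤4≤6.
N = 11·3·9 = 297
Δ = 2!·8!·0!/11! = 1/495
Racah Σ t=1..1: t=1:−1/576 = -1/576
⇒ 3j(5 1 4; 0 0 0)² = 5/99, sgn -1
Racah Σ t=1..1: t=1:−1/5040 = -1/5040
⇒ 3j(5 1 4; -3 0 3)² = 16/495, sgn +1
4πI² = N·(3j₀)²·(3jₘ)² = 16/33
I = -1·√(0.484848/4π) = -0.19642560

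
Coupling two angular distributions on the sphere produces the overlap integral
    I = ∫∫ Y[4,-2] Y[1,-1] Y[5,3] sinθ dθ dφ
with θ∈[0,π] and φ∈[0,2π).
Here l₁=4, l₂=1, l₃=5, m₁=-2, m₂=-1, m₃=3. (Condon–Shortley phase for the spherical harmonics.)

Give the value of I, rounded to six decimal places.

Rules hold: Σm=0, L=10 even, 3≤5≤5.
N = 9·3·11 = 297
Δ = 0!·8!·2!/11! = 1/495
Racah Σ t=0..0: t=0:+1/576 = 1/576
⇒ 3j(4 1 5; 0 0 0)² = 5/99, sgn -1
Racah Σ t=0..0: t=0:+1/2880 = 1/2880
⇒ 3j(4 1 5; -2 -1 3)² = 28/495, sgn +1
4πI² = N·(3j₀)²·(3jₘ)² = 28/33
I = -1·√(0.848485/4π) = -0.25984664

-0.259847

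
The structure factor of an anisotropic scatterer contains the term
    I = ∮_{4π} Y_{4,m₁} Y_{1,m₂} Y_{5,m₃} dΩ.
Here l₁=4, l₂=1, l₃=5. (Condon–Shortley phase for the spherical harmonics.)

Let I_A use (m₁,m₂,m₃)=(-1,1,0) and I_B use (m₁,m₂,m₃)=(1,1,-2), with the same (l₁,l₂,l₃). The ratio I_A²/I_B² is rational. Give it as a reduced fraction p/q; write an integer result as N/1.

10/21

l's match ⇒ only the (l;m) 3-j factors differ between A and B.
A: triangle coeff Δ(4,1,5) = 1/495; Σ_t [0,0]: t=0:+1/1440 = 1/1440; (3j)²=2/99 [(4 1 5; -1 1 0)], sign=-1
B: triangle coeff Δ(4,1,5) = 1/495; Σ_t [0,0]: t=0:+1/1440 = 1/1440; (3j)²=7/165 [(4 1 5; 1 1 -2)], sign=-1
I_A²/I_B² = (2/99)/(7/165) = 10/21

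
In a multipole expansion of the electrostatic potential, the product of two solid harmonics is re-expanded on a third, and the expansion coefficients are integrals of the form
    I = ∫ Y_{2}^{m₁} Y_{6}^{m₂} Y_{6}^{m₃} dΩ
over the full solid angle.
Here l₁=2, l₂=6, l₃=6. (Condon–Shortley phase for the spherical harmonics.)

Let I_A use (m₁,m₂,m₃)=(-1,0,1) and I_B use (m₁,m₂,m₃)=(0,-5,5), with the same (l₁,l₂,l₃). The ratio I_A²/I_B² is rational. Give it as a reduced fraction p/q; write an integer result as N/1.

7/121

Shared (l₁,l₂,l₃)=(2,6,6): N and (l;000)² cancel in I_A²/I_B².
A: Δ = 2!·2!·10!/15! = 1/90090; Racah Σ t=1..2: t=1:−1/28800 t=2:+1/34560 = -1/172800; ⇒ 3j(2 6 6; -1 0 1)² = 1/1430, sgn +1
B: Δ = 2!·2!·10!/15! = 1/90090; Racah Σ t=0..1: t=0:+1/1451520 t=1:−1/3628800 = 1/2419200; ⇒ 3j(2 6 6; 0 -5 5)² = 11/910, sgn -1
I_A²/I_B² = (1/1430)/(11/910) = 7/121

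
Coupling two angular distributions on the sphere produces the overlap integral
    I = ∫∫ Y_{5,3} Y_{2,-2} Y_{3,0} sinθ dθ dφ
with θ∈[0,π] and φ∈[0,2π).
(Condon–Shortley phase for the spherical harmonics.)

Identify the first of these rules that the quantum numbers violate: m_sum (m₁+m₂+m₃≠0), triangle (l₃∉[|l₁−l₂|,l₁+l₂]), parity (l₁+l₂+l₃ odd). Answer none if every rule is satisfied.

m_sum

azimuthal sum: 3 − 2 + 0 = 1  ✗
3 ≤ 3 ≤ 7 (triangle on l)
L = 5 + 2 + 3 = 10 (even)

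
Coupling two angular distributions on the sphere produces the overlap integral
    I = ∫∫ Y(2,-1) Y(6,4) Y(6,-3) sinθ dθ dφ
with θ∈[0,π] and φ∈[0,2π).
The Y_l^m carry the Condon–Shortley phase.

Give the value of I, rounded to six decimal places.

0.179515

Rules hold: Σm=0, L=14 even, 4≤6≤8.
N = 5·13·13 = 845
Δ = 2!·2!·10!/15! = 1/90090
Racah Σ t=0..2: t=0:+1/69120 t=1:−1/14400 t=2:+1/69120 = -7/172800
⇒ 3j(2 6 6; 0 0 0)² = 14/715, sgn -1
Racah Σ t=1..2: t=1:−1/725760 t=2:+1/161280 = 1/207360
⇒ 3j(2 6 6; -1 4 -3)² = 7/286, sgn -1
4πI² = N·(3j₀)²·(3jₘ)² = 49/121
I = +1·√(0.404959/4π) = 0.17951487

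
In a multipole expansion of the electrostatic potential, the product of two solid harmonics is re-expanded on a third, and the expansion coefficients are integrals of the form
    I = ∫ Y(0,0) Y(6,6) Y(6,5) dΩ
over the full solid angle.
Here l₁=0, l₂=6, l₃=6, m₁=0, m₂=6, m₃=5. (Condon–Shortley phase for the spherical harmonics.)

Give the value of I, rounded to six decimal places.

0.000000

Σmᵢ = 11 ≠ 0, so the φ-integral vanishes; I = 0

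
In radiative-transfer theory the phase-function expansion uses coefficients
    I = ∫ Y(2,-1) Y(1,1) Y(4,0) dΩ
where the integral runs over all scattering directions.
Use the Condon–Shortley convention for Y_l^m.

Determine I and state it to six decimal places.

l₃=4 ∉ [1,3] — triangle fails ⇒ I = 0

0.000000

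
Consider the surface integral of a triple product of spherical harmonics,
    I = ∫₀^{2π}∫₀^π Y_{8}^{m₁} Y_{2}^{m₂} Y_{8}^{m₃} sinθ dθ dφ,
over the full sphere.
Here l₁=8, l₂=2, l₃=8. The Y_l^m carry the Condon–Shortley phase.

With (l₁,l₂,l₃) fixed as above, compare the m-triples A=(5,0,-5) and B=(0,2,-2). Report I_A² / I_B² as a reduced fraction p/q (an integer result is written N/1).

l's match ⇒ only the (l;m) 3-j factors differ between A and B.
A: triangle coeff Δ(8,2,8) = 1/348840; Σ_t [0,2]: t=0:+1/958003200 t=1:−1/958003200 t=2:+1/24908083200 = 1/24908083200; (3j)²=1/38760 [(8 2 8; 5 0 -5)], sign=-1
B: triangle coeff Δ(8,2,8) = 1/348840; Σ_t [2,2]: t=2:+1/116121600 = 1/116121600; (3j)²=7/323 [(8 2 8; 0 2 -2)], sign=+1
I_A²/I_B² = (1/38760)/(7/323) = 1/840

1/840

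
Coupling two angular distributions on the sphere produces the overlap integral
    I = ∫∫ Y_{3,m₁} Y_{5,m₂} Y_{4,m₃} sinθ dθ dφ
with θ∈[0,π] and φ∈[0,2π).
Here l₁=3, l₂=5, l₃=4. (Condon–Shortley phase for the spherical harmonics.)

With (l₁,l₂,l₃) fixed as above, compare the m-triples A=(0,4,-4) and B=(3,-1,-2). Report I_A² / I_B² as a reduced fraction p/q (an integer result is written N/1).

Same 3,5,4: normalisation and zero-m 3j drop out of the ratio.
A: Δ: 4! 2! 6! / 13! → 1/180180; sum: t=3:−1/8640 = -1/8640; 3j²(3 5 4; 0 4 -4) = Δ·Π!·Σ² = 28/715  (sign -1)
B: Δ: 4! 2! 6! / 13! → 1/180180; sum: t=0:+1/2304 = 1/2304; 3j²(3 5 4; 3 -1 -2) = Δ·Π!·Σ² = 75/4004  (sign +1)
I_A²/I_B² = (28/715)/(75/4004) = 784/375

784/375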